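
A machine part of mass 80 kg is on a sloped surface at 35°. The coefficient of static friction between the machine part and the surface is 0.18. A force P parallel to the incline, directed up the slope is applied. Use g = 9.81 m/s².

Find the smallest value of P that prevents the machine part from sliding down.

P_min ≈ 334 N

The machine part tends to slide down (tan θ > μ_s), so at the point of impending slip friction acts up-slope at its limit: f = μ_s N.
P is parallel to the surface, so N = m g cos θ = 643 N.
Along the incline: P + μ_s N = m g sin θ, so P = 450 − 0.18×643 = 334 N.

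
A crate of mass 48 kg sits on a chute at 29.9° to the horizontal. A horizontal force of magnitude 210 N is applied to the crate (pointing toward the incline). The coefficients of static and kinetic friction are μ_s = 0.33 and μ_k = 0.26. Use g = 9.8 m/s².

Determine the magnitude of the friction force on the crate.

Resolve perpendicular to the incline: N = m g cos θ + P sin θ = 48×9.8×cos 29.9° + 210×sin 29.9° = 512.5 N.
Along the incline, the net driving force (taking up-slope positive) is P cos θ − m g sin θ = 182 − 234.5 = -52.44 N, so equilibrium requires friction f = 52.44 N (up-slope).
Maximum static friction: μ_s N = 0.33 × 512.5 = 169.1 N.
Since 52.44 N is within the 169.1 N limit, the crate stays put and friction is exactly 52.4 N.

f ≈ 52.4 N (up the incline)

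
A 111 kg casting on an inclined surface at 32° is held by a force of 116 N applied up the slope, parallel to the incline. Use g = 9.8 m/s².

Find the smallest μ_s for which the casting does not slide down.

N = m g cos θ = 922.5 N.
Friction must make up the shortfall along the incline: f = m g sin θ − P = 576.4 − 116 = 460.4 N.
At the threshold f = μ_s N, so μ_s,min = 460.4/922.5 = 0.499.

μ_s,min ≈ 0.499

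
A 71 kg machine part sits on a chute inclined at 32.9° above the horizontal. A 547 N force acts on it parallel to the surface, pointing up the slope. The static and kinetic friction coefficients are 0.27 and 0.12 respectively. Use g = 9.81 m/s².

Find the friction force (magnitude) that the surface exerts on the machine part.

Normal force: N = m g cos θ = 71 × 9.81 × cos 32.9° = 584.8 N.
For equilibrium along the incline the friction force must supply f = m g sin θ − P = 378.3 − 547 = -168.7 N (positive meaning up-slope).
The static-friction ceiling is μ_s N = 0.27 × 584.8 = 157.9 N.
|-168.7| exceeds 157.9 N, so the machine part slips up-slope; friction is kinetic, f = μ_k N = 0.12×584.8 = 70.2 N.

f ≈ 70.2 N (down the incline)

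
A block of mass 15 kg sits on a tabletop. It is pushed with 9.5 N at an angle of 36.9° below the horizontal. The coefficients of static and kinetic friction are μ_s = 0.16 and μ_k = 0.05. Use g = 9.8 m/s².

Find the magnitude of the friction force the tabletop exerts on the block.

f ≈ 7.6 N

N = m g + P sin α = 147 + 9.5×sin 36.9° = 152.7 N.
The horizontal driving force is P cos α = 7.597 N, so equilibrium needs friction f = 7.597 N.
The static-friction limit is μ_s N = 24.43 N.
Since 7.597 N does not exceed the limit, the block stays at rest and f = 7.6 N.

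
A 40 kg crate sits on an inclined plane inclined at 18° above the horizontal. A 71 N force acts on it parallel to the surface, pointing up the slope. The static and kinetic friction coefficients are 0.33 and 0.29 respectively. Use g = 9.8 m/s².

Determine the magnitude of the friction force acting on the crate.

The normal reaction is N = m g cos θ = 372.8 N.
The friction needed for equilibrium is m g sin θ − P = 121.1 − 71 = 50.13 N, measured positive up-slope.
Static friction can supply at most μ_s N = 123 N.
Since |50.13| ≤ 123 N, static friction is sufficient; f equals the required value, not μ_s N.

f ≈ 50.1 N (up the incline)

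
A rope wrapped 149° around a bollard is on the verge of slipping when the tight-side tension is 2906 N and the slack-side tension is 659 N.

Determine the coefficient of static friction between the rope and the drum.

μ ≈ 0.571

T₂/T₁ = e^{μβ} → μ = ln(T₂/T₁)/β.
β = 149° = 2.601 rad.
μ = ln(2906/659)/2.601 = ln(4.41)/2.601 = 0.571.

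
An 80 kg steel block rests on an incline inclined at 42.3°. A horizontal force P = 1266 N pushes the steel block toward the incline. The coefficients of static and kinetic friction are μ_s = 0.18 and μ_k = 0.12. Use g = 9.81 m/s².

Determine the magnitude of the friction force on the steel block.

Normal direction: N = m g cos θ + P sin θ = 1432 N.
Parallel to the incline: P cos θ − m g sin θ = 936.4 − 528.2 = 408.2 N; the friction needed to balance this is 408.2 N acting down the slope.
The limit of static friction is μ_s N = 257.8 N.
The required 408.2 N exceeds the static limit, so the steel block slides up-slope and f = μ_k N = 0.12×1432 = 172 N.

f ≈ 172 N (down the incline)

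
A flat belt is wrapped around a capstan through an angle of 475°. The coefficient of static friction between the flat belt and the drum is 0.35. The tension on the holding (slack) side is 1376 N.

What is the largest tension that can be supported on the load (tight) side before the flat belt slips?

At impending slip the capstan equation gives T₂/T₁ = e^{μβ} with β in radians.
β = 475° × π/180 = 8.29 rad.
e^{μβ} = e^{0.35×8.29} = 18.2.
T₂ = T₁ · e^{μβ} = 1376 × 18.2 = 25000 N.

T_max ≈ 25000 N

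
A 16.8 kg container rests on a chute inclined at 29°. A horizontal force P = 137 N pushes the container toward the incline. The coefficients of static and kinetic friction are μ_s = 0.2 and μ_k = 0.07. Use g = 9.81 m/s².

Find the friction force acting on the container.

f ≈ 39.9 N (down the incline)

Resolve perpendicular to the incline: N = m g cos θ + P sin θ = 16.8×9.81×cos 29° + 137×sin 29° = 210.6 N.
Along the incline, the net driving force (taking up-slope positive) is P cos θ − m g sin θ = 119.8 − 79.9 = 39.92 N, so equilibrium requires friction f = -39.92 N (down-slope).
The limit of static friction is μ_s N = 42.11 N.
Since 39.92 N is within the 42.11 N limit, the container stays put and friction is exactly 39.9 N.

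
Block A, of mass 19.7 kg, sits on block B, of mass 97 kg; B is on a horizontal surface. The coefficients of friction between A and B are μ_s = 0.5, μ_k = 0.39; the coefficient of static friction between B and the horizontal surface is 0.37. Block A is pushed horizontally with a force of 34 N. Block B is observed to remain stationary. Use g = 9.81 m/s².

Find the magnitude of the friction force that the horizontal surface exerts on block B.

Between the blocks, N₁ = m_A g = 193.3 N.
So the A–B interface can sustain at most μ_s N₁ = 96.63 N of static friction.
P = 34 N is within that limit, so A and B move together (both at rest); the A–B friction is simply f₁ = P = 34 N.
By Newton's third law B feels 34 N forward from A. With B stationary, the floor's static friction on B balances it: f₂ = 34 N (well within μ_s(m_A+m_B)g = 423.6 N).

f ≈ 34 N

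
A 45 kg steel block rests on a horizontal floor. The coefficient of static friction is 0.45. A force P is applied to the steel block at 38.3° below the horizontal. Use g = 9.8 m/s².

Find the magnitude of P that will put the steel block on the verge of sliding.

N = m g + P sin α (the push presses the steel block into the horizontal floor).
At impending slip, P cos α = μ_s N = μ_s (m g + P sin α).
Solving: P (cos α − μ_s sin α) = μ_s m g → P = 0.45×441/(cos 38.3° − 0.45 sin 38.3°) = 198/0.5059 = 392 N.

P ≈ 392 N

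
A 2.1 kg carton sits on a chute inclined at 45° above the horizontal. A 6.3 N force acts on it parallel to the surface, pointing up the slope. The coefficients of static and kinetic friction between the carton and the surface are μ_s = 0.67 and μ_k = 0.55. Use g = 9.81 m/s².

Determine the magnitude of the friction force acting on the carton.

f ≈ 8.27 N (up the incline)

Normal force: N = m g cos θ = 2.1 × 9.81 × cos 45° = 14.57 N.
For equilibrium along the incline the friction force must supply f = m g sin θ − P = 14.57 − 6.3 = 8.267 N (positive meaning up-slope).
The static-friction ceiling is μ_s N = 0.67 × 14.57 = 9.76 N.
Since |8.267| ≤ 9.76 N, static friction is sufficient; f equals the required value, not μ_s N.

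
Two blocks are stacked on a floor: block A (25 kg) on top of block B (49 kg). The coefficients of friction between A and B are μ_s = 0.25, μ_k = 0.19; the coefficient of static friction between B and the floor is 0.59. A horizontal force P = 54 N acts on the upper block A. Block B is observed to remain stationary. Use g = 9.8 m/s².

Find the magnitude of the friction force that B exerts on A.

f ≈ 54 N

The normal force B exerts on A is simply A's weight, N₁ = 245 N.
So the A–B interface can sustain at most μ_s N₁ = 61.25 N of static friction.
P = 54 N is within that limit, so A and B move together (both at rest); the A–B friction is simply f₁ = P = 54 N.
B experiences an equal 54 N forward from A (third law). B is in equilibrium, so the floor supplies f₂ = 54 N of static friction (limit μ_s(m_A+m_B)g = 427.9 N, not exceeded).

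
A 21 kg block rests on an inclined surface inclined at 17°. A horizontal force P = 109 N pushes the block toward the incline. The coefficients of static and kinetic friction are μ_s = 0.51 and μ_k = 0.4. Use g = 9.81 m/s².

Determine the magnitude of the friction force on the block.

f ≈ 44 N (down the incline)

The horizontal push has a component P sin θ into the surface, so N = m g cos θ + P sin θ = 197 + 31.87 = 228.9 N.
Along the incline, the net driving force (taking up-slope positive) is P cos θ − m g sin θ = 104.2 − 60.23 = 44.01 N, so equilibrium requires friction f = -44.01 N (down-slope).
The limit of static friction is μ_s N = 116.7 N.
Since 44.01 N is within the 116.7 N limit, the block stays put and friction is exactly 44 N.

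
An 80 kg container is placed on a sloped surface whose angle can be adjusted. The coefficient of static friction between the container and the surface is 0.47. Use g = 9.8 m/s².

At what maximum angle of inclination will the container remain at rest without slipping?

At the slip threshold, m g sin θ = μ_s · m g cos θ, so tan θ = μ_s.
θ_max = arctan(0.47) = 25.2°.

θ_max ≈ 25.2°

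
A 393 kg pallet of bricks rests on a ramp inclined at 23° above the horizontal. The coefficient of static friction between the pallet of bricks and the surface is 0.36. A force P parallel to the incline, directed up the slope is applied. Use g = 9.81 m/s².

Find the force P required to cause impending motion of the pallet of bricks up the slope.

P ≈ 2780 N

At impending motion up the slope, friction acts down-slope at its limit: f = μ_s N.
P is parallel to the surface, so N = m g cos θ = 3550 N.
Along the incline: P = m g sin θ + μ_s N = 1510 + 0.36×3550 = 2780 N.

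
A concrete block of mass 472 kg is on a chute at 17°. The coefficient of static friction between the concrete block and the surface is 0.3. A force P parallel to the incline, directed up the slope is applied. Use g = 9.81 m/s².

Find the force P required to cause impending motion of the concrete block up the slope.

At impending motion up the slope, friction acts down-slope at its limit: f = μ_s N.
P is parallel to the surface, so N = m g cos θ = 4430 N.
Along the incline: P = m g sin θ + μ_s N = 1350 + 0.3×4430 = 2680 N.

P ≈ 2680 N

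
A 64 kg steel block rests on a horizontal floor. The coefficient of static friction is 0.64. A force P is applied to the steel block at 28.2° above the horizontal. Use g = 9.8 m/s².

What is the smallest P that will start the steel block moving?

N = m g − P sin α (the pull lifts the steel block).
At impending slip, P cos α = μ_s N = μ_s (m g − P sin α).
Solving: P (cos α + μ_s sin α) = μ_s m g → P = 0.64×627/(cos 28.2° + 0.64 sin 28.2°) = 401/1.184 = 339 N.

P ≈ 339 N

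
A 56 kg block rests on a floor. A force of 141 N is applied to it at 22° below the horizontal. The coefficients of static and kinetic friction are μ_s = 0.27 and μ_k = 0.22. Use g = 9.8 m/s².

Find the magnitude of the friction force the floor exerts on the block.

N = m g + P sin α = 548.8 + 141×sin 22° = 601.6 N.
For equilibrium, f = P cos α = 141×cos 22° = 130.7 N.
The static-friction limit is μ_s N = 162.4 N.
Since 130.7 N does not exceed the limit, the block stays at rest and f = 131 N.

f ≈ 131 N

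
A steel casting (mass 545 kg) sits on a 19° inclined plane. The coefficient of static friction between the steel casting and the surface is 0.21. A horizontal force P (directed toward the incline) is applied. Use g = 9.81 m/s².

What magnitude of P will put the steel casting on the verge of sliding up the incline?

At impending motion up the slope, friction acts down-slope at its limit: f = μ_s N.
Perpendicular to the incline: N = m g cos θ + P sin θ.
Along the incline: P cos θ = m g sin θ + μ_s N = m g sin θ + μ_s (m g cos θ + P sin θ).
Solving, P (cos θ − μ_s sin θ) = m g (sin θ + μ_s cos θ), so P = 545×9.81×(sin 19° + 0.21 cos 19°)/(cos 19° − 0.21 sin 19°) = 5350×0.5241/0.8771 = 3190 N.

P ≈ 3190 N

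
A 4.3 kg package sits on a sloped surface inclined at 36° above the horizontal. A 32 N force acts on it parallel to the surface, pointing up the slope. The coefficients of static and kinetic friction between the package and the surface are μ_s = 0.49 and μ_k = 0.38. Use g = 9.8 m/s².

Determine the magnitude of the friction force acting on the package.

Normal force: N = m g cos θ = 4.3 × 9.8 × cos 36° = 34.09 N.
The friction needed for equilibrium is m g sin θ − P = 24.77 − 32 = -7.231 N, measured positive up-slope.
The static-friction ceiling is μ_s N = 0.49 × 34.09 = 16.71 N.
Since |-7.231| ≤ 16.71 N, static friction is sufficient; f equals the required value, not μ_s N.

f ≈ 7.23 N (down the incline)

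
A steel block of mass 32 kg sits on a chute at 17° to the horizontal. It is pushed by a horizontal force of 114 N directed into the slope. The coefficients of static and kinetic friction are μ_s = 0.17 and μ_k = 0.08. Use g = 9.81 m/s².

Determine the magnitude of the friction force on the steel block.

Normal direction: N = m g cos θ + P sin θ = 333.5 N.
Parallel to the incline: P cos θ − m g sin θ = 109 − 91.78 = 17.24 N; the friction needed to balance this is 17.24 N acting down the slope.
Maximum static friction: μ_s N = 0.17 × 333.5 = 56.7 N.
Since 17.24 N is within the 56.7 N limit, the steel block stays put and friction is exactly 17.2 N.

f ≈ 17.2 N (down the incline)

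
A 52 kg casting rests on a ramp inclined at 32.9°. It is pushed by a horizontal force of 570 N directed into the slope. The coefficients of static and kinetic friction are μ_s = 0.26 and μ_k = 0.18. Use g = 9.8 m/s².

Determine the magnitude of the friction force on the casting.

f ≈ 133 N (down the incline)

Normal direction: N = m g cos θ + P sin θ = 737.5 N.
Parallel to the incline: P cos θ − m g sin θ = 478.6 − 276.8 = 201.8 N; the friction needed to balance this is 201.8 N acting down the slope.
The limit of static friction is μ_s N = 191.7 N.
|f_req| = 201.8 > 191.7 N → the casting slides up the incline; f = μ_k N = 0.18 × 737.5 = 133 N.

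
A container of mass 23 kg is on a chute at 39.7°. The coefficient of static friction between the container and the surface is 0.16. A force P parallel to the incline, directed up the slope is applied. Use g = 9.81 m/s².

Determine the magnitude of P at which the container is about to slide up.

At impending motion up the slope, friction acts down-slope at its limit: f = μ_s N.
P is parallel to the surface, so N = m g cos θ = 174 N.
Along the incline: P = m g sin θ + μ_s N = 144 + 0.16×174 = 172 N.

P ≈ 172 N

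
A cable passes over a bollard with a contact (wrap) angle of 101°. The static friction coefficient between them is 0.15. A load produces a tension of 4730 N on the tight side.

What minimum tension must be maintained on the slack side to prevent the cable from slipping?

Capstan equation at impending slip: T_tight/T_slack = e^{μβ}.
β = 101° = 1.763 rad; e^{μβ} = e^{0.15×1.763} = 1.303.
T_slack = T_tight / e^{μβ} = 4730 / 1.303 = 3630 N.

T_min ≈ 3630 N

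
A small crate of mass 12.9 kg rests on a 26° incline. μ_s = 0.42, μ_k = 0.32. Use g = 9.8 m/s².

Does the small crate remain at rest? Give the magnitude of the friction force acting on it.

N = m g cos θ = 114 N.
Down-slope weight component: m g sin θ = 55.4 N.
μ_s N = 47.7 N.
55.4 > 47.7 N, so it slides; kinetic friction f = μ_k N = 0.32×114 = 36.4 N.

f ≈ 36.4 N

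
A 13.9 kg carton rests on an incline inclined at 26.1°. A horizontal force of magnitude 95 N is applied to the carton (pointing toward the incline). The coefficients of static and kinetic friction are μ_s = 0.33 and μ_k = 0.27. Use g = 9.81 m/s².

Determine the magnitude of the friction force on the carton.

f ≈ 25.3 N (down the incline)

Normal direction: N = m g cos θ + P sin θ = 164.2 N.
Along the incline, the net driving force (taking up-slope positive) is P cos θ − m g sin θ = 85.31 − 59.99 = 25.32 N, so equilibrium requires friction f = -25.32 N (down-slope).
The limit of static friction is μ_s N = 54.2 N.
|f_req| = 25.32 ≤ 54.2 N → the carton is in equilibrium; friction equals the required value.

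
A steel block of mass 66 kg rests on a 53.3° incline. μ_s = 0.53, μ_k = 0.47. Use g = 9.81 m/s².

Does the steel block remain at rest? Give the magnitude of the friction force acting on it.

f ≈ 182 N

N = m g cos θ = 387 N.
Down-slope weight component: m g sin θ = 519 N.
μ_s N = 205 N.
519 > 205 N, so it slides; kinetic friction f = μ_k N = 0.47×387 = 182 N.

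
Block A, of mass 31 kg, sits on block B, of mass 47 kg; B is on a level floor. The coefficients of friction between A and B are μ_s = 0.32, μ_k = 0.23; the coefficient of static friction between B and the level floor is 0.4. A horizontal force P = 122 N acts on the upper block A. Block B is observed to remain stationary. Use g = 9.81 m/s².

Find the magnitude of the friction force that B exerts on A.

f ≈ 69.9 N

Between the blocks, N₁ = m_A g = 304.1 N.
So the A–B interface can sustain at most μ_s N₁ = 97.32 N of static friction.
P = 122 N exceeds that limit, so A slips over B and the interface friction becomes kinetic: f₁ = μ_k N₁ = 0.23×304.1 = 69.9 N.
By Newton's third law B feels 69.9 N forward from A. With B stationary, the floor's static friction on B balances it: f₂ = 69.9 N (well within μ_s(m_A+m_B)g = 306.1 N).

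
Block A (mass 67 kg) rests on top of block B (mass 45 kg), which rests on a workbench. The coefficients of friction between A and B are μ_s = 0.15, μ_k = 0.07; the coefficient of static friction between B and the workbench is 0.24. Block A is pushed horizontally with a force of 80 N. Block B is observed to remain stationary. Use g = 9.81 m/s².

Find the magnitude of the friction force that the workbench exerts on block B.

f ≈ 80 N

Normal force at the A–B interface: N₁ = m_A g = 657.3 N.
Maximum static friction on A from B: μ_s N₁ = 0.15×657.3 = 98.59 N.
P = 80 N is within that limit, so A and B move together (both at rest); the A–B friction is simply f₁ = P = 80 N.
B experiences an equal 80 N forward from A (third law). B is in equilibrium, so the floor supplies f₂ = 80 N of static friction (limit μ_s(m_A+m_B)g = 263.7 N, not exceeded).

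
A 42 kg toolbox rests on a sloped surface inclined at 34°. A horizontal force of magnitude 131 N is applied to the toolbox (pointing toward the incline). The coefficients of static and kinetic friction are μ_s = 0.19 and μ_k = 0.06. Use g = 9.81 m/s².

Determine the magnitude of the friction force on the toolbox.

Normal direction: N = m g cos θ + P sin θ = 414.8 N.
Along the incline, the net driving force (taking up-slope positive) is P cos θ − m g sin θ = 108.6 − 230.4 = -121.8 N, so equilibrium requires friction f = 121.8 N (up-slope).
Maximum static friction: μ_s N = 0.19 × 414.8 = 78.82 N.
|f_req| = 121.8 > 78.82 N → the toolbox slides down the incline; f = μ_k N = 0.06 × 414.8 = 24.9 N.

f ≈ 24.9 N (up the incline)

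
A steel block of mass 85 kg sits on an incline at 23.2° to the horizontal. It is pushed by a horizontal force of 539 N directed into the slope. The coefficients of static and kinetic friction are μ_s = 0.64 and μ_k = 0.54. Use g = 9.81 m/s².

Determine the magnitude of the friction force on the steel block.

Normal direction: N = m g cos θ + P sin θ = 978.8 N.
Parallel to the incline: P cos θ − m g sin θ = 495.4 − 328.5 = 166.9 N; the friction needed to balance this is 166.9 N acting down the slope.
Maximum static friction: μ_s N = 0.64 × 978.8 = 626.4 N.
|f_req| = 166.9 ≤ 626.4 N → the steel block is in equilibrium; friction equals the required value.

f ≈ 167 N (down the incline)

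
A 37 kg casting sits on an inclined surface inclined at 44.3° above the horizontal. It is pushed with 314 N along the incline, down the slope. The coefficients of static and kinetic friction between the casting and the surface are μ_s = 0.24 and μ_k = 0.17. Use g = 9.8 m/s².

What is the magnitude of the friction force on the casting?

f ≈ 44.1 N (up the incline)

The normal reaction is N = m g cos θ = 259.5 N.
Parallel to the incline, ΣF = 0 gives f = m g sin θ + P = 253.2 + 314 = 567.2 N (up-slope positive).
The static-friction ceiling is μ_s N = 0.24 × 259.5 = 62.28 N.
Since |567.2| > 62.28 N, static friction cannot hold it; the casting slides down the incline and kinetic friction applies: f = μ_k N = 0.17 × 259.5 = 44.1 N.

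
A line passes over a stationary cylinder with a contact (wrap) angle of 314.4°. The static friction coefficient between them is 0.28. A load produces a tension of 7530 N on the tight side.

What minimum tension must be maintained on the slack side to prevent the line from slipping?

Capstan equation at impending slip: T_tight/T_slack = e^{μβ}.
β = 314.4° = 5.487 rad; e^{μβ} = e^{0.28×5.487} = 4.648.
T_slack = T_tight / e^{μβ} = 7530 / 4.648 = 1620 N.

T_min ≈ 1620 N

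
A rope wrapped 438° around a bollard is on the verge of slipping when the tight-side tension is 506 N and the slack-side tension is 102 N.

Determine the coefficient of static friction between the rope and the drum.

μ ≈ 0.21

T₂/T₁ = e^{μβ} → μ = ln(T₂/T₁)/β.
β = 438° = 7.645 rad.
μ = ln(506/102)/7.645 = ln(4.961)/7.645 = 0.21.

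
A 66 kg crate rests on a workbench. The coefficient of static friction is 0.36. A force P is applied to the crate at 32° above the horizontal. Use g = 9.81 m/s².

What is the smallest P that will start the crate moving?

N = m g − P sin α (the pull lifts the crate).
At impending slip, P cos α = μ_s N = μ_s (m g − P sin α).
Solving: P (cos α + μ_s sin α) = μ_s m g → P = 0.36×647/(cos 32° + 0.36 sin 32°) = 233/1.039 = 224 N.

P ≈ 224 N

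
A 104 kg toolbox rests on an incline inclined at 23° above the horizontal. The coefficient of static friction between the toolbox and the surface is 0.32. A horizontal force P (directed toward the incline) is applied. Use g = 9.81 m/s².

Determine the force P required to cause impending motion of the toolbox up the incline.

At impending motion up the slope, friction acts down-slope at its limit: f = μ_s N.
Perpendicular to the incline: N = m g cos θ + P sin θ.
Along the incline: P cos θ = m g sin θ + μ_s N = m g sin θ + μ_s (m g cos θ + P sin θ).
Solving, P (cos θ − μ_s sin θ) = m g (sin θ + μ_s cos θ), so P = 104×9.81×(sin 23° + 0.32 cos 23°)/(cos 23° − 0.32 sin 23°) = 1020×0.6853/0.7955 = 879 N.

P ≈ 879 N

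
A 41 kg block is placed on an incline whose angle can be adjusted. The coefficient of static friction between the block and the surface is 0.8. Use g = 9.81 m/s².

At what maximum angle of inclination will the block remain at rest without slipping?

At the slip threshold, m g sin θ = μ_s · m g cos θ, so tan θ = μ_s.
θ_max = arctan(0.8) = 38.7°.

θ_max ≈ 38.7°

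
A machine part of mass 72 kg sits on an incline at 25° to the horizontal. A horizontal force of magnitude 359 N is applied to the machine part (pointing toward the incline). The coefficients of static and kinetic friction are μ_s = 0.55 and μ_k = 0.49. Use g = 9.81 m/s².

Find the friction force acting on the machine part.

f ≈ 26.9 N (down the incline)

Resolve perpendicular to the incline: N = m g cos θ + P sin θ = 72×9.81×cos 25° + 359×sin 25° = 791.9 N.
Along the incline, the net driving force (taking up-slope positive) is P cos θ − m g sin θ = 325.4 − 298.5 = 26.86 N, so equilibrium requires friction f = -26.86 N (down-slope).
Maximum static friction: μ_s N = 0.55 × 791.9 = 435.5 N.
|f_req| = 26.86 ≤ 435.5 N → the machine part is in equilibrium; friction equals the required value.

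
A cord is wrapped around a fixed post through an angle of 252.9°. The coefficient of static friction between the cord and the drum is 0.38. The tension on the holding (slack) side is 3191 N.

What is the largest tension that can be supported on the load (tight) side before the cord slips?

T_max ≈ 17100 N

At impending slip the capstan equation gives T₂/T₁ = e^{μβ} with β in radians.
β = 252.9° × π/180 = 4.414 rad.
e^{μβ} = e^{0.38×4.414} = 5.351.
T₂ = T₁ · e^{μβ} = 3191 × 5.351 = 17100 N.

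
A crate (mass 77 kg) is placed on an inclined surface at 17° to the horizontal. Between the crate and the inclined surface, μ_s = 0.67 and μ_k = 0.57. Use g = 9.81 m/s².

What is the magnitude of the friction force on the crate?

Normal force: N = m g cos θ = 77 × 9.81 × cos 17° = 722.4 N.
Along the slope the weight component is m g sin θ = 220.8 N; friction must supply exactly this, acting up-slope.
The static-friction ceiling is μ_s N = 0.67 × 722.4 = 484 N.
Since |220.8| ≤ 484 N, no slip — friction simply equals what equilibrium demands.

f ≈ 221 N (up the incline)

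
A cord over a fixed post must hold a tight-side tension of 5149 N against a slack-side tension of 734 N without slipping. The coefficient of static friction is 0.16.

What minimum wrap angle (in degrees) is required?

T₂/T₁ = e^{μβ} → β = ln(T₂/T₁)/μ.
β = ln(5149/734)/0.16 = 1.948/0.16 = 12.18 rad.
In degrees: β = 12.18 × 180/π = 698°.

β_min ≈ 698°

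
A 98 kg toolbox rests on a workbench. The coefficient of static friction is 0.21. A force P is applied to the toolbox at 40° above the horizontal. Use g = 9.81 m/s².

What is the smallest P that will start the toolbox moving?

P ≈ 224 N

N = m g − P sin α (the pull lifts the toolbox).
At impending slip, P cos α = μ_s N = μ_s (m g − P sin α).
Solving: P (cos α + μ_s sin α) = μ_s m g → P = 0.21×961/(cos 40° + 0.21 sin 40°) = 202/0.901 = 224 N.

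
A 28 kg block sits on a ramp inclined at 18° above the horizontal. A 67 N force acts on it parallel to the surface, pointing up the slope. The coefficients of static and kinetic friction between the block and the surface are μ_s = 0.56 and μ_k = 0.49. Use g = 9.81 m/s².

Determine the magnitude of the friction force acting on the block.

The normal reaction is N = m g cos θ = 261.2 N.
For equilibrium along the incline the friction force must supply f = m g sin θ − P = 84.88 − 67 = 17.88 N (positive meaning up-slope).
Static friction can supply at most μ_s N = 146.3 N.
Since |17.88| ≤ 146.3 N, no slip — friction simply equals what equilibrium demands.

f ≈ 17.9 N (up the incline)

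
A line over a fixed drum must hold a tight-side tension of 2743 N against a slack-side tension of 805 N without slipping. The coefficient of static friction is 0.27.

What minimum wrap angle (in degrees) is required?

T₂/T₁ = e^{μβ} → β = ln(T₂/T₁)/μ.
β = ln(2743/805)/0.27 = 1.226/0.27 = 4.541 rad.
In degrees: β = 4.541 × 180/π = 260°.

β_min ≈ 260°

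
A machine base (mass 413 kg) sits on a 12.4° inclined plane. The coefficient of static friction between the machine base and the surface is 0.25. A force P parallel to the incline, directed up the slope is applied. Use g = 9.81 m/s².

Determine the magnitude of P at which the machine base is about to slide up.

P ≈ 1860 N

At impending motion up the slope, friction acts down-slope at its limit: f = μ_s N.
P is parallel to the surface, so N = m g cos θ = 3960 N.
Along the incline: P = m g sin θ + μ_s N = 870 + 0.25×3960 = 1860 N.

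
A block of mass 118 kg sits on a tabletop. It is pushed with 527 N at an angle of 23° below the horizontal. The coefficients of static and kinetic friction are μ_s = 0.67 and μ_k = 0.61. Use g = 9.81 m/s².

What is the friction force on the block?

N = m g + P sin α = 1158 + 527×sin 23° = 1363 N.
The horizontal driving force is P cos α = 485.1 N, so equilibrium needs friction f = 485.1 N.
μ_s N = 0.67 × 1363 = 913.5 N.
485.1 ≤ 913.5 N → static; friction equals the required 485 N.

f ≈ 485 N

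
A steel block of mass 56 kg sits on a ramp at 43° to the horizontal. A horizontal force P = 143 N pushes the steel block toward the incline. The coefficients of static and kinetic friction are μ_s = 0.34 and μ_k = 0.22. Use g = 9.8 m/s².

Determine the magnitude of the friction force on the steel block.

f ≈ 110 N (up the incline)

The horizontal push has a component P sin θ into the surface, so N = m g cos θ + P sin θ = 401.4 + 97.53 = 498.9 N.
Along the incline, the net driving force (taking up-slope positive) is P cos θ − m g sin θ = 104.6 − 374.3 = -269.7 N, so equilibrium requires friction f = 269.7 N (up-slope).
The limit of static friction is μ_s N = 169.6 N.
The required 269.7 N exceeds the static limit, so the steel block slides down-slope and f = μ_k N = 0.22×498.9 = 110 N.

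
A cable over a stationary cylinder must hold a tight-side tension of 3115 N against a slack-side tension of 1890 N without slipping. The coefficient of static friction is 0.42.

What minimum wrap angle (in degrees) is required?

T₂/T₁ = e^{μβ} → β = ln(T₂/T₁)/μ.
β = ln(3115/1890)/0.42 = 0.4997/0.42 = 1.19 rad.
In degrees: β = 1.19 × 180/π = 68.2°.

β_min ≈ 68.2°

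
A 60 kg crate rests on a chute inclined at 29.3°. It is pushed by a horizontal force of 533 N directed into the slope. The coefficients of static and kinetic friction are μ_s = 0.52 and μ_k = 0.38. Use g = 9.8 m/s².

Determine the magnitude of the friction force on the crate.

f ≈ 177 N (down the incline)

Resolve perpendicular to the incline: N = m g cos θ + P sin θ = 60×9.8×cos 29.3° + 533×sin 29.3° = 773.6 N.
Parallel to the incline: P cos θ − m g sin θ = 464.8 − 287.8 = 177.1 N; the friction needed to balance this is 177.1 N acting down the slope.
Maximum static friction: μ_s N = 0.52 × 773.6 = 402.3 N.
|f_req| = 177.1 ≤ 402.3 N → the crate is in equilibrium; friction equals the required value.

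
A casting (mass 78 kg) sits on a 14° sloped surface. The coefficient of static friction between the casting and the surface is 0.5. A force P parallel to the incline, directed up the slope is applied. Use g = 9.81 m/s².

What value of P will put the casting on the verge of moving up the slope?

At impending motion up the slope, friction acts down-slope at its limit: f = μ_s N.
P is parallel to the surface, so N = m g cos θ = 742 N.
Along the incline: P = m g sin θ + μ_s N = 185 + 0.5×742 = 556 N.

P ≈ 556 N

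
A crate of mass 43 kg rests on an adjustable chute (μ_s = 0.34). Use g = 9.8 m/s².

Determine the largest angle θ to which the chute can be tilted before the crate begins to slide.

θ_max ≈ 18.8°

At the slip threshold, m g sin θ = μ_s · m g cos θ, so tan θ = μ_s.
θ_max = arctan(0.34) = 18.8°.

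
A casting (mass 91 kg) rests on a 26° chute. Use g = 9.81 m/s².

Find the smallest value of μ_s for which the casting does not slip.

At the slip threshold m g sin θ = μ_s m g cos θ, so μ_s,min = tan θ.
μ_s,min = tan 26° = 0.488.

μ_s,min ≈ 0.488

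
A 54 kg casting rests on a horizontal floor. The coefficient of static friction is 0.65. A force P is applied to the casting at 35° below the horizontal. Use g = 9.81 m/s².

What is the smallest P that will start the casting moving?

P ≈ 771 N

N = m g + P sin α (the push presses the casting into the horizontal floor).
At impending slip, P cos α = μ_s N = μ_s (m g + P sin α).
Solving: P (cos α − μ_s sin α) = μ_s m g → P = 0.65×530/(cos 35° − 0.65 sin 35°) = 344/0.4463 = 771 N.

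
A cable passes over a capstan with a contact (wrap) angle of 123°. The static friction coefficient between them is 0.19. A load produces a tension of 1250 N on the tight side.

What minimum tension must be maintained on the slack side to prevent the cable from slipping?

Capstan equation at impending slip: T_tight/T_slack = e^{μβ}.
β = 123° = 2.147 rad; e^{μβ} = e^{0.19×2.147} = 1.504.
T_slack = T_tight / e^{μβ} = 1250 / 1.504 = 831 N.

T_min ≈ 831 N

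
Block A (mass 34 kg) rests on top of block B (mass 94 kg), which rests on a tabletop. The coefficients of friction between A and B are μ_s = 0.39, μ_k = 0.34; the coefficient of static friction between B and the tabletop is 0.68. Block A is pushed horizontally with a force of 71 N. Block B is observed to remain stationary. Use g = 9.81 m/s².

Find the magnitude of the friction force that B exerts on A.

Normal force at the A–B interface: N₁ = m_A g = 333.5 N.
So the A–B interface can sustain at most μ_s N₁ = 130.1 N of static friction.
Since P = 71 N ≤ 130.1 N, A does not slip on B; friction on A equals P = 71 N.
By Newton's third law B feels 71 N forward from A. With B stationary, the floor's static friction on B balances it: f₂ = 71 N (well within μ_s(m_A+m_B)g = 853.9 N).

f ≈ 71 N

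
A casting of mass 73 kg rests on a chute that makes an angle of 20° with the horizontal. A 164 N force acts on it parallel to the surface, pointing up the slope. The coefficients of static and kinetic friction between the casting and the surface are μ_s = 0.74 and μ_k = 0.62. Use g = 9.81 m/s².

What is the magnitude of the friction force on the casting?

f ≈ 80.9 N (up the incline)

Normal force: N = m g cos θ = 73 × 9.81 × cos 20° = 672.9 N.
For equilibrium along the incline the friction force must supply f = m g sin θ − P = 244.9 − 164 = 80.93 N (positive meaning up-slope).
Static friction can supply at most μ_s N = 498 N.
Since |80.93| ≤ 498 N, no slip — friction simply equals what equilibrium demands.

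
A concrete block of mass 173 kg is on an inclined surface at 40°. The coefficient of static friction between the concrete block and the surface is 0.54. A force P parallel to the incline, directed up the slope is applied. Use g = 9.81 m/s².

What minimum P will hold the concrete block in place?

P_min ≈ 389 N

The concrete block tends to slide down (tan θ > μ_s), so at the point of impending slip friction acts up-slope at its limit: f = μ_s N.
P is parallel to the surface, so N = m g cos θ = 1300 N.
Along the incline: P + μ_s N = m g sin θ, so P = 1090 − 0.54×1300 = 389 N.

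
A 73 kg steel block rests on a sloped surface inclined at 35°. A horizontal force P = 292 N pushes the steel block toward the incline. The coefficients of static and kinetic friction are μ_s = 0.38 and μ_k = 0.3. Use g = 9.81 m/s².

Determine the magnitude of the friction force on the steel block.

f ≈ 172 N (up the incline)

Resolve perpendicular to the incline: N = m g cos θ + P sin θ = 73×9.81×cos 35° + 292×sin 35° = 754.1 N.
Along the incline, the net driving force (taking up-slope positive) is P cos θ − m g sin θ = 239.2 − 410.8 = -171.6 N, so equilibrium requires friction f = 171.6 N (up-slope).
Maximum static friction: μ_s N = 0.38 × 754.1 = 286.6 N.
Since 171.6 N is within the 286.6 N limit, the steel block stays put and friction is exactly 172 N.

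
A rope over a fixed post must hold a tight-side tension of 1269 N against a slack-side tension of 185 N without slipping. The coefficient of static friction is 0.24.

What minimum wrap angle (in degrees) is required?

T₂/T₁ = e^{μβ} → β = ln(T₂/T₁)/μ.
β = ln(1269/185)/0.24 = 1.926/0.24 = 8.023 rad.
In degrees: β = 8.023 × 180/π = 460°.

β_min ≈ 460°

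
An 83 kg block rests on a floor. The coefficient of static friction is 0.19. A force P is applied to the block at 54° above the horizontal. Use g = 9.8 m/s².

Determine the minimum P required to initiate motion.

P ≈ 208 N

N = m g − P sin α (the pull lifts the block).
At impending slip, P cos α = μ_s N = μ_s (m g − P sin α).
Solving: P (cos α + μ_s sin α) = μ_s m g → P = 0.19×813/(cos 54° + 0.19 sin 54°) = 155/0.7415 = 208 N.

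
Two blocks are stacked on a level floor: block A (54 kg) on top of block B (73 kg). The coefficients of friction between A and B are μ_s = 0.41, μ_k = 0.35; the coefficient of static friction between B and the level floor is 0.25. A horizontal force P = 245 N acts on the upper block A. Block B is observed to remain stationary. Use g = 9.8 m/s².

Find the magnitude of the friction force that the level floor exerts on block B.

f ≈ 185 N

The normal force B exerts on A is simply A's weight, N₁ = 529.2 N.
So the A–B interface can sustain at most μ_s N₁ = 217 N of static friction.
Since P = 245 N > 217 N, A slides on B; the A–B friction is kinetic: f₁ = μ_k N₁ = 0.35×529.2 = 185 N.
By Newton's third law B feels 185 N forward from A. With B stationary, the floor's static friction on B balances it: f₂ = 185 N (well within μ_s(m_A+m_B)g = 311.2 N).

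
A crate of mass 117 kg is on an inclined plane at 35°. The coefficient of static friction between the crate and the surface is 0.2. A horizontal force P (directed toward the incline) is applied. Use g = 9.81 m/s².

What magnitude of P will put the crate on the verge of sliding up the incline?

At impending motion up the slope, friction acts down-slope at its limit: f = μ_s N.
Perpendicular to the incline: N = m g cos θ + P sin θ.
Along the incline: P cos θ = m g sin θ + μ_s N = m g sin θ + μ_s (m g cos θ + P sin θ).
Solving, P (cos θ − μ_s sin θ) = m g (sin θ + μ_s cos θ), so P = 117×9.81×(sin 35° + 0.2 cos 35°)/(cos 35° − 0.2 sin 35°) = 1150×0.7374/0.7044 = 1200 N.

P ≈ 1200 N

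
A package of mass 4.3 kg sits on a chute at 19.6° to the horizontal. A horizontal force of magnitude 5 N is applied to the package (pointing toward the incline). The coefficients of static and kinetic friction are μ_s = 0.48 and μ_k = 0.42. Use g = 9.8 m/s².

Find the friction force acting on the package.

f ≈ 9.43 N (up the incline)

The horizontal push has a component P sin θ into the surface, so N = m g cos θ + P sin θ = 39.7 + 1.677 = 41.38 N.
Along the incline, the net driving force (taking up-slope positive) is P cos θ − m g sin θ = 4.71 − 14.14 = -9.426 N, so equilibrium requires friction f = 9.426 N (up-slope).
The limit of static friction is μ_s N = 19.86 N.
Since 9.426 N is within the 19.86 N limit, the package stays put and friction is exactly 9.43 N.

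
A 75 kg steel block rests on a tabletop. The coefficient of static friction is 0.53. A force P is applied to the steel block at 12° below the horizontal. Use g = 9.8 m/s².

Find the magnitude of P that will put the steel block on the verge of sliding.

N = m g + P sin α (the push presses the steel block into the tabletop).
At impending slip, P cos α = μ_s N = μ_s (m g + P sin α).
Solving: P (cos α − μ_s sin α) = μ_s m g → P = 0.53×735/(cos 12° − 0.53 sin 12°) = 390/0.868 = 449 N.

P ≈ 449 N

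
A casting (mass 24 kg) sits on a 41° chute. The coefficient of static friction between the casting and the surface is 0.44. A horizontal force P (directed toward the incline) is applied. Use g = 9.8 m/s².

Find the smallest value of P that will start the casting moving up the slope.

At impending motion up the slope, friction acts down-slope at its limit: f = μ_s N.
Perpendicular to the incline: N = m g cos θ + P sin θ.
Along the incline: P cos θ = m g sin θ + μ_s N = m g sin θ + μ_s (m g cos θ + P sin θ).
Solving, P (cos θ − μ_s sin θ) = m g (sin θ + μ_s cos θ), so P = 24×9.8×(sin 41° + 0.44 cos 41°)/(cos 41° − 0.44 sin 41°) = 235×0.9881/0.466 = 499 N.

P ≈ 499 N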